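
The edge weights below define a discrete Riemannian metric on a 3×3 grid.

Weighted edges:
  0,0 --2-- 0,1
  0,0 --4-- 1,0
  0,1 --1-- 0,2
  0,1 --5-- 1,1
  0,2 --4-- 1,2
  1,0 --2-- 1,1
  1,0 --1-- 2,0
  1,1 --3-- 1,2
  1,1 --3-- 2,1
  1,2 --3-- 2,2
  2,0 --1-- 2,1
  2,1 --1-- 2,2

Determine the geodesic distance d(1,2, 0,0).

Shortest path: 1,2 → 0,2 → 0,1 → 0,0, total weight = 7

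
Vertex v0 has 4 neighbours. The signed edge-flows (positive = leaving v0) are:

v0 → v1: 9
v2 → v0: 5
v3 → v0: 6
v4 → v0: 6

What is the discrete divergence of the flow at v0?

Divergence = sum of outgoing flows = 9 + (-5) + (-6) + (-6) = -8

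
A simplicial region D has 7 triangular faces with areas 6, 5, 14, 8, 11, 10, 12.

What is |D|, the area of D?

6 + 5 + 14 + 8 + 11 + 10 + 12 = 66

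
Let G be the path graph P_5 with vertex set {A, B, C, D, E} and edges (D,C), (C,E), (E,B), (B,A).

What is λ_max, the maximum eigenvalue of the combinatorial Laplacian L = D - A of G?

The path graph P_n has Laplacian eigenvalues λ_k = 2 − 2cos(kπ/n), k = 0, 1, …, n−1. Here n = 5:
k=0: 2 − 2cos(0) = 0.0; k=1: 2 − 2cos(π/5) = 0.382; k=2: 2 − 2cos(2π/5) = 1.382; k=3: 2 − 2cos(3π/5) = 2.618; k=4: 2 − 2cos(4π/5) = 3.618.
Laplacian eigenvalues: [0.0, 0.382, 1.382, 2.618, 3.618]. Largest eigenvalue (spectral radius) = 3.618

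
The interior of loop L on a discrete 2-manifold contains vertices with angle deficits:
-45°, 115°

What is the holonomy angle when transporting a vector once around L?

Holonomy = total enclosed curvature = (-45°) + 115° = 70°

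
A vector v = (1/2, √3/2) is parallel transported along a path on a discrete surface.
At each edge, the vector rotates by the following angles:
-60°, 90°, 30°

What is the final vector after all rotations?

Total rotation: (-60°) + 90° + 30° = 60°. Final vector: (-0.5000, 0.8660)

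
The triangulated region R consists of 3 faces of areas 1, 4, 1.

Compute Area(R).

1 + 4 + 1 = 6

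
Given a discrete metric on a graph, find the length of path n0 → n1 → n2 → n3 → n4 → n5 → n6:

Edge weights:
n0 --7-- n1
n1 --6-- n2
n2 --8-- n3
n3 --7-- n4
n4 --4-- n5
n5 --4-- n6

Arc length = 7 + 6 + 8 + 7 + 4 + 4 = 36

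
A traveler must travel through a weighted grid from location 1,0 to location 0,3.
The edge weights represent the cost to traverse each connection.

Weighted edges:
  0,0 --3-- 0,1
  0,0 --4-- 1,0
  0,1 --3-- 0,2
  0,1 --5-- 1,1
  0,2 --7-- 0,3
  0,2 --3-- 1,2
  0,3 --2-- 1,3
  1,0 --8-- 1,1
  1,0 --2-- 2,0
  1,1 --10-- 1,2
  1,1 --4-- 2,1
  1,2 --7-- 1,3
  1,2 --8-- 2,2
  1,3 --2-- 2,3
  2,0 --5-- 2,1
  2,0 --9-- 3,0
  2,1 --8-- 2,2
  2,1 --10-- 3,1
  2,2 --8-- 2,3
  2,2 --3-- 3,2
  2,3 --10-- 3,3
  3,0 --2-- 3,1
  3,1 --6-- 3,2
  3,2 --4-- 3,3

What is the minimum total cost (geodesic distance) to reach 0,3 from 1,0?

Shortest path: 1,0 → 0,0 → 0,1 → 0,2 → 0,3, total weight = 17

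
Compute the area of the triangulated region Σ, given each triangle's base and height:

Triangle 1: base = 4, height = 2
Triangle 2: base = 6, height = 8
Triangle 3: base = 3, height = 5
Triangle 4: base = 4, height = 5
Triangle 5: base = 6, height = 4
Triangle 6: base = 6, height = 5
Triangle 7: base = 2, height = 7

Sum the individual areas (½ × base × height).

(1/2)×4×2 + (1/2)×6×8 + (1/2)×3×5 + (1/2)×4×5 + (1/2)×6×4 + (1/2)×6×5 + (1/2)×2×7 = 79.5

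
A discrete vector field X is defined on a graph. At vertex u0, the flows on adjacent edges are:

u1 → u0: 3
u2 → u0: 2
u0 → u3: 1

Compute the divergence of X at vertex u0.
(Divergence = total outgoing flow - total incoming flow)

Divergence = sum of outgoing flows = (-3) + (-2) + 1 = -4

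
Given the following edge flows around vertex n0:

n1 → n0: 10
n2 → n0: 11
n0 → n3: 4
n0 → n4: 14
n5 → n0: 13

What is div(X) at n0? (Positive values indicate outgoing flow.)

Divergence = sum of outgoing flows = (-10) + (-11) + 4 + 14 + (-13) = -16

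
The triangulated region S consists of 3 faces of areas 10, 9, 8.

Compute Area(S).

10 + 9 + 8 = 27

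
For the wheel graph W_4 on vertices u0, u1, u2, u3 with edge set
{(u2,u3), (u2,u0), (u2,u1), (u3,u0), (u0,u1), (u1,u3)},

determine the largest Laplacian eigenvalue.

The wheel W_4 is the join K_1 ∨ C_3 (a hub joined to every vertex of a cycle of length 3). For a join G ∨ H (G on p vertices, H on q vertices) the Laplacian spectrum is 0, p+q, the eigenvalues of L(G) other than one 0 each shifted by +q, and the eigenvalues of L(H) other than one 0 each shifted by +p. With G = K_1 (p = 1, nothing left after dropping its 0) and H = C_3 (q = 3, eigenvalues 2 − 2cos(2πk/3), k = 0, …, 2; drop k = 0), the spectrum of W_4 is 0, 4, and 1 + (2 − 2cos(2πk/3)) = 3 − 2cos(2πk/3) for k = 1, …, 2:
k=1: 3 − 2cos(2π/3) = 4.0; k=2: 3 − 2cos(4π/3) = 4.0.
Laplacian eigenvalues: [0.0, 4.0, 4.0, 4.0]. Largest eigenvalue (spectral radius) = 4.0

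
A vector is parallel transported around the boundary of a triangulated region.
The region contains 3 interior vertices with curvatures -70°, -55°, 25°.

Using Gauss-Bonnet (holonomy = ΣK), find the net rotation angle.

Holonomy = total enclosed curvature = (-70°) + (-55°) + 25° = -100°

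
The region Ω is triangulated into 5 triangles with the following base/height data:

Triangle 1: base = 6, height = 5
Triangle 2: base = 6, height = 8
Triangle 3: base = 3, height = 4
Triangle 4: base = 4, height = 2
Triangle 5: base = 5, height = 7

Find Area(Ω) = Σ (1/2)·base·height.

(1/2)×6×5 + (1/2)×6×8 + (1/2)×3×4 + (1/2)×4×2 + (1/2)×5×7 = 66.5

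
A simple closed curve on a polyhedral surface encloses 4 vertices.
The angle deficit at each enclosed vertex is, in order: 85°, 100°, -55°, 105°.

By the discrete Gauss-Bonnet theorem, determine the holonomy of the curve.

Holonomy = total enclosed curvature = 85° + 100° + (-55°) + 105° = 235°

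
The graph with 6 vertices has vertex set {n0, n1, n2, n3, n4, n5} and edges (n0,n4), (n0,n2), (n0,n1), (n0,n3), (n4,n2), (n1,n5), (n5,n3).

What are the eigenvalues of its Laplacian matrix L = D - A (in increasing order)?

Degrees: deg(n0) = 4, deg(n1) = 2, deg(n2) = 2, deg(n3) = 2, deg(n4) = 2, deg(n5) = 2.
L = D − A with rows/columns ordered (n0, n1, n2, n3, n4, n5):
  [ 4, -1, -1, -1, -1,  0]
  [-1,  2,  0,  0,  0, -1]
  [-1,  0,  2,  0, -1,  0]
  [-1,  0,  0,  2,  0, -1]
  [-1,  0, -1,  0,  2,  0]
  [ 0, -1,  0, -1,  0,  2]
Characteristic polynomial: det(λI − L) = λ(λ² − 6λ + 4)(λ − 2)(λ − 3)².
Roots: λ = 0; (λ² − 6λ + 4) = 0 ⇒ λ = 3 ± √5 ≈ 0.7639, 5.2361; (λ − 2) = 0 ⇒ λ = 2; (λ − 3) = 0 ⇒ λ = 3 (multiplicity 2).
(Check: the roots sum (with multiplicity) to 14, matching trace L = Σdeg = 2·7 = 14.)
Laplacian eigenvalues (increasing order): [0.0, 0.7639, 2.0, 3.0, 3.0, 5.2361]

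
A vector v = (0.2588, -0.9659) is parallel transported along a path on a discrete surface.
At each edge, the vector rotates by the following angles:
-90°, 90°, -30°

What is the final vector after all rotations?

Total rotation: (-90°) + 90° + (-30°) = -30°. Final vector: (-0.2588, -0.9659)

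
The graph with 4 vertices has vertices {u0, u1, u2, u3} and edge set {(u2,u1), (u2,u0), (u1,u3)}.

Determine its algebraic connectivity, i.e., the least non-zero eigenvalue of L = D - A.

Degrees: deg(u0) = 1, deg(u1) = 2, deg(u2) = 2, deg(u3) = 1.
L = D − A with rows/columns ordered (u0, u1, u2, u3):
  [ 1,  0, -1,  0]
  [ 0,  2, -1, -1]
  [-1, -1,  2,  0]
  [ 0, -1,  0,  1]
Characteristic polynomial: det(λI − L) = λ(λ² − 4λ + 2)(λ − 2).
Roots: λ = 0; (λ² − 4λ + 2) = 0 ⇒ λ = 2 ± √2 ≈ 0.5858, 3.4142; (λ − 2) = 0 ⇒ λ = 2.
(Check: the roots sum (with multiplicity) to 6, matching trace L = Σdeg = 2·3 = 6.)
Laplacian eigenvalues: [0.0, 0.5858, 2.0, 3.4142]. Algebraic connectivity (smallest non-zero eigenvalue) = 0.5858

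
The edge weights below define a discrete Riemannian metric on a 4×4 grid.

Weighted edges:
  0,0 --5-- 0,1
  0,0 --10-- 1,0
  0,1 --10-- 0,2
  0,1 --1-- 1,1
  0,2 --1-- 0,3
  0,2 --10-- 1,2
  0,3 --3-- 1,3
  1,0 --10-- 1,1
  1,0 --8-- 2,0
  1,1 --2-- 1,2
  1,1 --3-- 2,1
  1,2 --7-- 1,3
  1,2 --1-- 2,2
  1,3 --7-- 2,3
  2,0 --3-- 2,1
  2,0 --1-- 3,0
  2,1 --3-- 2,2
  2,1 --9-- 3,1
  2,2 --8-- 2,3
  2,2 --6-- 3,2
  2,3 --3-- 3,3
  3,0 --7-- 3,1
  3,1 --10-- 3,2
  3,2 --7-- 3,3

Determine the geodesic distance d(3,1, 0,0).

Shortest path: 3,1 → 2,1 → 1,1 → 0,1 → 0,0, total weight = 18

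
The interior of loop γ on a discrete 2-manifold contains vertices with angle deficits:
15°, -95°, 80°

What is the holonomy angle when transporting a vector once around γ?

Holonomy = total enclosed curvature = 15° + (-95°) + 80° = 0°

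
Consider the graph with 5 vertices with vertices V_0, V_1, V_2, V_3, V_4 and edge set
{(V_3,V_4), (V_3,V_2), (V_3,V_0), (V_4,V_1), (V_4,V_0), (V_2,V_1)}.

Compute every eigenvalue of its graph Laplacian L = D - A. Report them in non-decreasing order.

Degrees: deg(V_0) = 2, deg(V_1) = 2, deg(V_2) = 2, deg(V_3) = 3, deg(V_4) = 3.
L = D − A with rows/columns ordered (V_0, V_1, V_2, V_3, V_4):
  [ 2,  0,  0, -1, -1]
  [ 0,  2, -1,  0, -1]
  [ 0, -1,  2, -1,  0]
  [-1,  0, -1,  3, -1]
  [-1, -1,  0, -1,  3]
Characteristic polynomial: det(λI − L) = λ(λ² − 5λ + 5)(λ² − 7λ + 11).
Roots: λ = 0; (λ² − 5λ + 5) = 0 ⇒ λ = (5 ± √5)/2 ≈ 1.382, 3.618; (λ² − 7λ + 11) = 0 ⇒ λ = (7 ± √5)/2 ≈ 2.382, 4.618.
(Check: the roots sum (with multiplicity) to 12, matching trace L = Σdeg = 2·6 = 12.)
Laplacian eigenvalues (increasing order): [0.0, 1.382, 2.382, 3.618, 4.618]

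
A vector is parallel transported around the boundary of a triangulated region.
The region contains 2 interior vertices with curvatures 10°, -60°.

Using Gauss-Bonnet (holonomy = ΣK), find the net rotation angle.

Holonomy = total enclosed curvature = 10° + (-60°) = -50°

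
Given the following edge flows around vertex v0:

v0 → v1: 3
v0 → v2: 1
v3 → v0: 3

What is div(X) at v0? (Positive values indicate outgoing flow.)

Divergence = sum of outgoing flows = 3 + 1 + (-3) = 1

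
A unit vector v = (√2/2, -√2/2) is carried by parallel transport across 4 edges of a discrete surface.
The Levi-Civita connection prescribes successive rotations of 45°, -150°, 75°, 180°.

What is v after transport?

Total rotation: 45° + (-150°) + 75° + 180° = 150°. Final vector: (-0.2588, 0.9659)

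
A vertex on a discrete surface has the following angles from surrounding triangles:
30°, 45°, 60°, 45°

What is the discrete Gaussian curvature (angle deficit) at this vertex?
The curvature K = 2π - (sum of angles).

Sum of angles = 180°. K = 360° - 180° = 180°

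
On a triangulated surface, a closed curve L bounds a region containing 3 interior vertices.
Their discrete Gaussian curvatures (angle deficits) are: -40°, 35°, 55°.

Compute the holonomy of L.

Holonomy = total enclosed curvature = (-40°) + 35° + 55° = 50°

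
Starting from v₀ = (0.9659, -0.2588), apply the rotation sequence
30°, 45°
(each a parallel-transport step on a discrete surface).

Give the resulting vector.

Total rotation: 30° + 45° = 75°. Final vector: (0.5000, 0.8660)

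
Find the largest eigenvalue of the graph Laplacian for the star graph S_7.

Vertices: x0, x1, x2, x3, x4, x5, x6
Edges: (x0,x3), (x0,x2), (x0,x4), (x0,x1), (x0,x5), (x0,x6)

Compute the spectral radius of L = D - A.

The star S_7 is the complete bipartite graph K_{1,6} (one hub of degree 6, 6 leaves of degree 1). The Laplacian spectrum of K_{p,q} is 0, p (multiplicity q−1), q (multiplicity p−1), p+q. With p = 1, q = 6: 0 once, 1 with multiplicity 5, and 7 once. (Check: trace L = sum of degrees = 12 = 5·1 + 7.)
Laplacian eigenvalues: [0.0, 1.0, 1.0, 1.0, 1.0, 1.0, 7.0]. Largest eigenvalue (spectral radius) = 7.0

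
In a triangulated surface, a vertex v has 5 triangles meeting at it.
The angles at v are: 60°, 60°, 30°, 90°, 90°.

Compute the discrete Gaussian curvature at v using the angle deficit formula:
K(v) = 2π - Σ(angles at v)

Sum of angles = 330°. K = 360° - 330° = 30°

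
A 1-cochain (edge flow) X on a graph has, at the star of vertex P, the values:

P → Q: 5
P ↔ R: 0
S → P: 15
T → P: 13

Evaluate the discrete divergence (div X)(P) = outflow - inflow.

Divergence = sum of outgoing flows = 5 + 0 + (-15) + (-13) = -23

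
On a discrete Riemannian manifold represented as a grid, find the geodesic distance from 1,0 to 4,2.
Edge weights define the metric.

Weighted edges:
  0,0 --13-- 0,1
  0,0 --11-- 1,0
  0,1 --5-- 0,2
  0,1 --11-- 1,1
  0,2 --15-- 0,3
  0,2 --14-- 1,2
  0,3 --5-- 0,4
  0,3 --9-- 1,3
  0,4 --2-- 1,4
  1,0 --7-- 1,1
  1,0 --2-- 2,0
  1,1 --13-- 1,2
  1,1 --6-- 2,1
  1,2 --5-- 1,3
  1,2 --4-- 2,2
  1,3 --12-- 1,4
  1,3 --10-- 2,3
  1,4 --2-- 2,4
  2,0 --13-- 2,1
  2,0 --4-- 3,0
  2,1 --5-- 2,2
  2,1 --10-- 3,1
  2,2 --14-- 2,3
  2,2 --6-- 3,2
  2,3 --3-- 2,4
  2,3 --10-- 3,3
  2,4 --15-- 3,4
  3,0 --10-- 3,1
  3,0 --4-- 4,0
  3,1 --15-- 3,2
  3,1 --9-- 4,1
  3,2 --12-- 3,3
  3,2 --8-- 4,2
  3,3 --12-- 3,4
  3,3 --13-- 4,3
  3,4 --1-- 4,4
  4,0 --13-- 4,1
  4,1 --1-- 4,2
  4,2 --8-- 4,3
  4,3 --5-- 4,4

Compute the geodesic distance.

Shortest path: 1,0 → 2,0 → 3,0 → 4,0 → 4,1 → 4,2, total weight = 24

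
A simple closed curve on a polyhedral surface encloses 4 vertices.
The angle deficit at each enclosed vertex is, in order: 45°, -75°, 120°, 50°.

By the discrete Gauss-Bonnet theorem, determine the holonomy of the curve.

Holonomy = total enclosed curvature = 45° + (-75°) + 120° + 50° = 140°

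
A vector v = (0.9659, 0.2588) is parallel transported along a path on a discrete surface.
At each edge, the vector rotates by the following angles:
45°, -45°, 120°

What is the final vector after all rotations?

Total rotation: 45° + (-45°) + 120° = 120°. Final vector: (-0.7071, 0.7071)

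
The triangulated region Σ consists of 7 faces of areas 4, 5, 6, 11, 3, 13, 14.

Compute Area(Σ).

4 + 5 + 6 + 11 + 3 + 13 + 14 = 56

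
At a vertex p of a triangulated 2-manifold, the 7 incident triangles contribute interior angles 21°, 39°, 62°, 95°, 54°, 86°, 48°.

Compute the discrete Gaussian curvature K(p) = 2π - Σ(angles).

Sum of angles = 405°. K = 360° - 405° = -45° = -π/4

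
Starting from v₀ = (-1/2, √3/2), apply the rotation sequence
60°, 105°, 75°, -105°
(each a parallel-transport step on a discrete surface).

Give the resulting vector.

Total rotation: 60° + 105° + 75° + (-105°) = 135°. Final vector: (-0.2588, -0.9659)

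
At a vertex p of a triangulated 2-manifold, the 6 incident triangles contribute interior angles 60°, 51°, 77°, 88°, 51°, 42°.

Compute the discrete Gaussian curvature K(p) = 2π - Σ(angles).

Sum of angles = 369°. K = 360° - 369° = -9° = -π/20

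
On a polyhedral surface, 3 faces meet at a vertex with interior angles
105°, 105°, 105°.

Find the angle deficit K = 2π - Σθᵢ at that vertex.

Sum of angles = 315°. K = 360° - 315° = 45°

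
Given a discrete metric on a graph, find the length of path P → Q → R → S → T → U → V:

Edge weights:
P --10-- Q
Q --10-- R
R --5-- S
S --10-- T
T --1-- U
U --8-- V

Arc length = 10 + 10 + 5 + 10 + 1 + 8 = 44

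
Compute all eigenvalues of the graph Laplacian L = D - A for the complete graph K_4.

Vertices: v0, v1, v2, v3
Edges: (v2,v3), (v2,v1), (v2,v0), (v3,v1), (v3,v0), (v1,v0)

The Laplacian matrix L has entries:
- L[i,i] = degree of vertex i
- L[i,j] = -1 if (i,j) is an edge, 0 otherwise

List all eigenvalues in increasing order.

For the complete graph K_n, L = nI − J (J = all-ones matrix). J has eigenvalues n (once, eigenvector 𝟙) and 0 (multiplicity n−1), so L has eigenvalues 0 (once) and n (multiplicity n−1). Here n = 4: eigenvalue 0 once and 4 with multiplicity 3.
Laplacian eigenvalues (increasing order): [0.0, 4.0, 4.0, 4.0]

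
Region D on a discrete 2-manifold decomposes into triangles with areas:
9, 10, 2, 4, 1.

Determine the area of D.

9 + 10 + 2 + 4 + 1 = 26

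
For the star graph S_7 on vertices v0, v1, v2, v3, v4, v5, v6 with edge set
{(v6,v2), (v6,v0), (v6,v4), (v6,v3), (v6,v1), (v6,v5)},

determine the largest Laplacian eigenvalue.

The star S_7 is the complete bipartite graph K_{1,6} (one hub of degree 6, 6 leaves of degree 1). The Laplacian spectrum of K_{p,q} is 0, p (multiplicity q−1), q (multiplicity p−1), p+q. With p = 1, q = 6: 0 once, 1 with multiplicity 5, and 7 once. (Check: trace L = sum of degrees = 12 = 5·1 + 7.)
Laplacian eigenvalues: [0.0, 1.0, 1.0, 1.0, 1.0, 1.0, 7.0]. Largest eigenvalue (spectral radius) = 7.0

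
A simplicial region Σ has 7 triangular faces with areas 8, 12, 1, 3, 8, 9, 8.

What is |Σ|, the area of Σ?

8 + 12 + 1 + 3 + 8 + 9 + 8 = 49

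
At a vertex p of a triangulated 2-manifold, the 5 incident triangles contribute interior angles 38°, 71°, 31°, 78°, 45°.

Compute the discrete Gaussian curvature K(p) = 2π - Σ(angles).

Sum of angles = 263°. K = 360° - 263° = 97° = 97π/180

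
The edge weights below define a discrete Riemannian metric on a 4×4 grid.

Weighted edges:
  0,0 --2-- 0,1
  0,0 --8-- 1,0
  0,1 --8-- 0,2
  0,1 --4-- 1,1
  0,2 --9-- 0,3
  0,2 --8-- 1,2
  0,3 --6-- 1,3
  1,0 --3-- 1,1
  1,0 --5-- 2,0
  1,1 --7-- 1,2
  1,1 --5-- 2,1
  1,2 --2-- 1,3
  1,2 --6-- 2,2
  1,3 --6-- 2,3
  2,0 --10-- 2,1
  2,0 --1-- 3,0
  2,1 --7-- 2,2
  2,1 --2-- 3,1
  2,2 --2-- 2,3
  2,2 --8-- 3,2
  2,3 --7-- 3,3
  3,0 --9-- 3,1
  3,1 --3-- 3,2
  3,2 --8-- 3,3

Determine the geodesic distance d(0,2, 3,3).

Shortest path: 0,2 → 1,2 → 1,3 → 2,3 → 3,3, total weight = 23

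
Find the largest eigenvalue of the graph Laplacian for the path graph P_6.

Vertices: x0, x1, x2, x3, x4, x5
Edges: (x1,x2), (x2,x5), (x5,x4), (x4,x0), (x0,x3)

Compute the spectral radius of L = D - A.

The path graph P_n has Laplacian eigenvalues λ_k = 2 − 2cos(kπ/n), k = 0, 1, …, n−1. Here n = 6:
k=0: 2 − 2cos(0) = 0.0; k=1: 2 − 2cos(π/6) = 0.2679; k=2: 2 − 2cos(π/3) = 1.0; k=3: 2 − 2cos(π/2) = 2.0; k=4: 2 − 2cos(2π/3) = 3.0; k=5: 2 − 2cos(5π/6) = 3.7321.
Laplacian eigenvalues: [0.0, 0.2679, 1.0, 2.0, 3.0, 3.7321]. Largest eigenvalue (spectral radius) = 3.7321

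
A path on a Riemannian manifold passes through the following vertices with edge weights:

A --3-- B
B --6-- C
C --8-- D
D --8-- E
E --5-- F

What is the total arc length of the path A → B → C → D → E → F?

Arc length = 3 + 6 + 8 + 8 + 5 = 30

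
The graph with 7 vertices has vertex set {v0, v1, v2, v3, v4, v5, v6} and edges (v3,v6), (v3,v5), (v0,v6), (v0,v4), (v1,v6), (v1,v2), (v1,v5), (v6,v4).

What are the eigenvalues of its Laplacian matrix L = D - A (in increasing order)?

Degrees: deg(v0) = 2, deg(v1) = 3, deg(v2) = 1, deg(v3) = 2, deg(v4) = 2, deg(v5) = 2, deg(v6) = 4.
L = D − A with rows/columns ordered (v0, v1, v2, v3, v4, v5, v6):
  [ 2,  0,  0,  0, -1,  0, -1]
  [ 0,  3, -1,  0,  0, -1, -1]
  [ 0, -1,  1,  0,  0,  0,  0]
  [ 0,  0,  0,  2,  0, -1, -1]
  [-1,  0,  0,  0,  2,  0, -1]
  [ 0, -1,  0, -1,  0,  2,  0]
  [-1, -1,  0, -1, -1,  0,  4]
Characteristic polynomial: det(λI − L) = λ(λ² − 4λ + 2)(λ − 1)(λ² − 8λ + 14)(λ − 3).
Roots: λ = 0; (λ² − 4λ + 2) = 0 ⇒ λ = 2 ± √2 ≈ 0.5858, 3.4142; (λ − 1) = 0 ⇒ λ = 1; (λ² − 8λ + 14) = 0 ⇒ λ = 4 ± √2 ≈ 2.5858, 5.4142; (λ − 3) = 0 ⇒ λ = 3.
(Check: the roots sum (with multiplicity) to 16, matching trace L = Σdeg = 2·8 = 16.)
Laplacian eigenvalues (increasing order): [0.0, 0.5858, 1.0, 2.5858, 3.0, 3.4142, 5.4142]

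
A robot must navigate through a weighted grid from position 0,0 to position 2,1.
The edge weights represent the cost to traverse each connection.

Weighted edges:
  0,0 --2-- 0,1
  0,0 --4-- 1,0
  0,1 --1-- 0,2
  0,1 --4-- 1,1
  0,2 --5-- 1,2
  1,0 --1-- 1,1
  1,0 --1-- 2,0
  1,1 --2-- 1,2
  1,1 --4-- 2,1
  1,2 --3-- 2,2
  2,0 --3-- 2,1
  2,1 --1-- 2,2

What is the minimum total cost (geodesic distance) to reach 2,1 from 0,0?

Shortest path: 0,0 → 1,0 → 2,0 → 2,1, total weight = 8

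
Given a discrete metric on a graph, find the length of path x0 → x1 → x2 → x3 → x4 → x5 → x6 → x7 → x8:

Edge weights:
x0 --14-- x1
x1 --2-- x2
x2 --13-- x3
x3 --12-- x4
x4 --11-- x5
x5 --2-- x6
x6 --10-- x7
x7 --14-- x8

Arc length = 14 + 2 + 13 + 12 + 11 + 2 + 10 + 14 = 78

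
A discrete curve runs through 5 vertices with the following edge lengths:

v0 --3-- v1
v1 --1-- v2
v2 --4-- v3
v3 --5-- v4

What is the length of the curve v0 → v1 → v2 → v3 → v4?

Arc length = 3 + 1 + 4 + 5 = 13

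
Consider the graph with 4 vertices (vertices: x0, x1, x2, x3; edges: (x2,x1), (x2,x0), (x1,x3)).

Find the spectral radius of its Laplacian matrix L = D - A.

Degrees: deg(x0) = 1, deg(x1) = 2, deg(x2) = 2, deg(x3) = 1.
L = D − A with rows/columns ordered (x0, x1, x2, x3):
  [ 1,  0, -1,  0]
  [ 0,  2, -1, -1]
  [-1, -1,  2,  0]
  [ 0, -1,  0,  1]
Characteristic polynomial: det(λI − L) = λ(λ² − 4λ + 2)(λ − 2).
Roots: λ = 0; (λ² − 4λ + 2) = 0 ⇒ λ = 2 ± √2 ≈ 0.5858, 3.4142; (λ − 2) = 0 ⇒ λ = 2.
(Check: the roots sum (with multiplicity) to 6, matching trace L = Σdeg = 2·3 = 6.)
Laplacian eigenvalues: [0.0, 0.5858, 2.0, 3.4142]. Largest eigenvalue (spectral radius) = 3.4142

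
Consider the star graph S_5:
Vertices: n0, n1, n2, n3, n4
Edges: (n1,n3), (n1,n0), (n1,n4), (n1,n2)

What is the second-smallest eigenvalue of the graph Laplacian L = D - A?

The star S_5 is the complete bipartite graph K_{1,4} (one hub of degree 4, 4 leaves of degree 1). The Laplacian spectrum of K_{p,q} is 0, p (multiplicity q−1), q (multiplicity p−1), p+q. With p = 1, q = 4: 0 once, 1 with multiplicity 3, and 5 once. (Check: trace L = sum of degrees = 8 = 3·1 + 5.)
Laplacian eigenvalues: [0.0, 1.0, 1.0, 1.0, 5.0]. Algebraic connectivity (smallest non-zero eigenvalue) = 1.0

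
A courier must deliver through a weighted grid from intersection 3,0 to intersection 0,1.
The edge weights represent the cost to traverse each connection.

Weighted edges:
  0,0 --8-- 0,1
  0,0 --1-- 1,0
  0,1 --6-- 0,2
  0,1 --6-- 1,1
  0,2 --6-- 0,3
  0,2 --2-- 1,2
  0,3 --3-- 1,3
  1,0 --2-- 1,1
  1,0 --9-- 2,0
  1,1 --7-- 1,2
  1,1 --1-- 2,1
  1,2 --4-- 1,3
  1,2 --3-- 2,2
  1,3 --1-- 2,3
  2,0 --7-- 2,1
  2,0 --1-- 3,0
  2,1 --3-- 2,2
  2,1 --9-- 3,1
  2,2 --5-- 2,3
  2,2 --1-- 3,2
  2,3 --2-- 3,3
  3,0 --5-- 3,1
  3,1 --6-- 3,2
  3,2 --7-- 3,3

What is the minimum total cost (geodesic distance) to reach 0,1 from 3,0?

Shortest path: 3,0 → 2,0 → 2,1 → 1,1 → 0,1, total weight = 15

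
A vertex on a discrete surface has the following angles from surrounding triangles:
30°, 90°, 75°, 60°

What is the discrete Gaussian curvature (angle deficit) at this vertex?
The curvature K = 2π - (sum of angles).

Sum of angles = 255°. K = 360° - 255° = 105°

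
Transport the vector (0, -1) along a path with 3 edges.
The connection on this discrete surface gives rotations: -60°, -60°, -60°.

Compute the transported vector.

Total rotation: (-60°) + (-60°) + (-60°) = -180° ≡ 180° (mod 360°). Final vector: (0, 1)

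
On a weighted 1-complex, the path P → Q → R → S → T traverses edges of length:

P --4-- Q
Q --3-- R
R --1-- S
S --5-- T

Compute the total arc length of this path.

Arc length = 4 + 3 + 1 + 5 = 13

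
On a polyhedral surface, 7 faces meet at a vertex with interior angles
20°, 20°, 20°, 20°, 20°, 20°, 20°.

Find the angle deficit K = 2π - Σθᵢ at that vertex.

Sum of angles = 140°. K = 360° - 140° = 220° = 11π/9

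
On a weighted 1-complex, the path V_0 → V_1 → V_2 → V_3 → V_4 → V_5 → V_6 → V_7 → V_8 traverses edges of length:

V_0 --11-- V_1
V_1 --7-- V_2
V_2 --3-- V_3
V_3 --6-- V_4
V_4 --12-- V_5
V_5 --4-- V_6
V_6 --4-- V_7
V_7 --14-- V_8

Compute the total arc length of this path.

Arc length = 11 + 7 + 3 + 6 + 12 + 4 + 4 + 14 = 61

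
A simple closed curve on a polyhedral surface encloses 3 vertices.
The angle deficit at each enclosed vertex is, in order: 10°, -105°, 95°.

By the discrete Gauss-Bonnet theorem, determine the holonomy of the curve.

Holonomy = total enclosed curvature = 10° + (-105°) + 95° = 0°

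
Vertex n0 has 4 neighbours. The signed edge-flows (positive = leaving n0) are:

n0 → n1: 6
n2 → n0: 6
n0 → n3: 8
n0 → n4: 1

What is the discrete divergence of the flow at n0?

Divergence = sum of outgoing flows = 6 + (-6) + 8 + 1 = 9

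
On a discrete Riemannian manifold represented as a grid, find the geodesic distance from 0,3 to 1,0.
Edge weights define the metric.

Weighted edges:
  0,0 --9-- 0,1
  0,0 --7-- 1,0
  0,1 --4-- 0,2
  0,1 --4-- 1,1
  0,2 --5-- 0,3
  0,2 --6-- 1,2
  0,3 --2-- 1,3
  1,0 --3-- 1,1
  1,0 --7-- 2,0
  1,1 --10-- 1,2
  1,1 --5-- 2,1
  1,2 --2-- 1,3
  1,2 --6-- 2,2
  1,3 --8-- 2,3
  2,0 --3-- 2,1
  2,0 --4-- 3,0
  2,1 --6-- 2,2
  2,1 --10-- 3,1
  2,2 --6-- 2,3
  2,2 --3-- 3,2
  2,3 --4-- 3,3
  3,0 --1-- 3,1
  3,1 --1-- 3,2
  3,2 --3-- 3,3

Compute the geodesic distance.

Shortest path: 0,3 → 0,2 → 0,1 → 1,1 → 1,0, total weight = 16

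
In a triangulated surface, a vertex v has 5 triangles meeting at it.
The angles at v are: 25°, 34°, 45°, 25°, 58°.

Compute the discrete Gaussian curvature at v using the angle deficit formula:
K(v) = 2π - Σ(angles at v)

Sum of angles = 187°. K = 360° - 187° = 173° = 173π/180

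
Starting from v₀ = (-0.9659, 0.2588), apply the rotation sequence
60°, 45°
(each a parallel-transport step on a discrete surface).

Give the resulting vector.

Total rotation: 60° + 45° = 105°. Final vector: (0, -1)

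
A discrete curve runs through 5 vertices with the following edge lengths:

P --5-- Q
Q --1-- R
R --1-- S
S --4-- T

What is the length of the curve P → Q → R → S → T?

Arc length = 5 + 1 + 1 + 4 = 11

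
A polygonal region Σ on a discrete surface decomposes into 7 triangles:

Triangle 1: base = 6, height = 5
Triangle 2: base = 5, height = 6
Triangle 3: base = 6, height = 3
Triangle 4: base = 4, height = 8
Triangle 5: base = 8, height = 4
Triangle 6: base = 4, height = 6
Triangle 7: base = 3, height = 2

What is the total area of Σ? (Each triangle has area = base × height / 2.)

(1/2)×6×5 + (1/2)×5×6 + (1/2)×6×3 + (1/2)×4×8 + (1/2)×8×4 + (1/2)×4×6 + (1/2)×3×2 = 86.0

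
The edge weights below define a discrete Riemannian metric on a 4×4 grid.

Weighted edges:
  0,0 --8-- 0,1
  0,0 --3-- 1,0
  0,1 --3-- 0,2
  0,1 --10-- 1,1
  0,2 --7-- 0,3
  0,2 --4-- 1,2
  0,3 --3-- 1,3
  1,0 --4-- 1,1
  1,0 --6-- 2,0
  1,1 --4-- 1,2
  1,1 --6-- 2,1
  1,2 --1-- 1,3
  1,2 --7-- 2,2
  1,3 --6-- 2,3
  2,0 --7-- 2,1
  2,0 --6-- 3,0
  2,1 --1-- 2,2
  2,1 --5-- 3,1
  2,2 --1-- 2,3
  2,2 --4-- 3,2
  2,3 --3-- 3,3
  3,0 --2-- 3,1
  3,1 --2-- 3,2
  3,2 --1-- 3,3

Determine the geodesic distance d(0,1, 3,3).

Shortest path: 0,1 → 0,2 → 1,2 → 1,3 → 2,3 → 3,3, total weight = 17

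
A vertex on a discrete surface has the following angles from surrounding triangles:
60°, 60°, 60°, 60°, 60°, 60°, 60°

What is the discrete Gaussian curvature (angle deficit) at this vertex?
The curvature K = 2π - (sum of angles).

Sum of angles = 420°. K = 360° - 420° = -60° = -π/3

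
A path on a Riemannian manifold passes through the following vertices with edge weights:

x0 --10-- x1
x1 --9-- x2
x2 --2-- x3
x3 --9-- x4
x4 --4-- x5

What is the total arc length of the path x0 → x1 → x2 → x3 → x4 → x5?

Arc length = 10 + 9 + 2 + 9 + 4 = 34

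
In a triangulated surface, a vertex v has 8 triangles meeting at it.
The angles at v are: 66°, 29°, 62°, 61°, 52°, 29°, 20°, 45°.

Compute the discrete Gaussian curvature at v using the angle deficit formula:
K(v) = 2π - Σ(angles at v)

Sum of angles = 364°. K = 360° - 364° = -4° = -π/45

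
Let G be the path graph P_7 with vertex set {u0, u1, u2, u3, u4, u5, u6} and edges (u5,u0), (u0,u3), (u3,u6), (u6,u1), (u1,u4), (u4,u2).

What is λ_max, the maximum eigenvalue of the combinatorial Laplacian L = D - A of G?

The path graph P_n has Laplacian eigenvalues λ_k = 2 − 2cos(kπ/n), k = 0, 1, …, n−1. Here n = 7:
k=0: 2 − 2cos(0) = 0.0; k=1: 2 − 2cos(π/7) = 0.1981; k=2: 2 − 2cos(2π/7) = 0.753; k=3: 2 − 2cos(3π/7) = 1.555; k=4: 2 − 2cos(4π/7) = 2.445; k=5: 2 − 2cos(5π/7) = 3.247; k=6: 2 − 2cos(6π/7) = 3.8019.
Laplacian eigenvalues: [0.0, 0.1981, 0.753, 1.555, 2.445, 3.247, 3.8019]. Largest eigenvalue (spectral radius) = 3.8019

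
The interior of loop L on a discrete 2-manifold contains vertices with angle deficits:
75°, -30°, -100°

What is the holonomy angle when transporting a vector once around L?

Holonomy = total enclosed curvature = 75° + (-30°) + (-100°) = -55°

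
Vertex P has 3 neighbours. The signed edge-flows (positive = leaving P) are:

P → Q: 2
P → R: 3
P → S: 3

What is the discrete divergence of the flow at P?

Divergence = sum of outgoing flows = 2 + 3 + 3 = 8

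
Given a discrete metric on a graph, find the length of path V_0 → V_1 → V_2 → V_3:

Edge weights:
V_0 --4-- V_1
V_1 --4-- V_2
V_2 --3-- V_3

Arc length = 4 + 4 + 3 = 11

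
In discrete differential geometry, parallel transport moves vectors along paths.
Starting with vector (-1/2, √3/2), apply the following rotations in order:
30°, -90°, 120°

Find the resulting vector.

Total rotation: 30° + (-90°) + 120° = 60°. Final vector: (-1, 0)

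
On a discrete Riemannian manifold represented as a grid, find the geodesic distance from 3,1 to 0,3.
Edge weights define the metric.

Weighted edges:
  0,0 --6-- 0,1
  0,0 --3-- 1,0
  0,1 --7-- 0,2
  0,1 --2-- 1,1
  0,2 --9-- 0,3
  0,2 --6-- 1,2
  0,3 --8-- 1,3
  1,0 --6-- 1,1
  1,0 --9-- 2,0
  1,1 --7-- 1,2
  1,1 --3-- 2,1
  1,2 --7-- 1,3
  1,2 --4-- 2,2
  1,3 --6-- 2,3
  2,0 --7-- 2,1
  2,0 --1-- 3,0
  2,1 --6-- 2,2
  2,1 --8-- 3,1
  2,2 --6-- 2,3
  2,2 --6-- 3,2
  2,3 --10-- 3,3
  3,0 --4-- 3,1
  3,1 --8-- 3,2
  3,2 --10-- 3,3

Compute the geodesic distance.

Shortest path: 3,1 → 2,1 → 1,1 → 0,1 → 0,2 → 0,3, total weight = 29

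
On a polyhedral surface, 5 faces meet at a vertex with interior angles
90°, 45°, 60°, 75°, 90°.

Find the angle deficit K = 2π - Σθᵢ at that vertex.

Sum of angles = 360°. K = 360° - 360° = 0° = 0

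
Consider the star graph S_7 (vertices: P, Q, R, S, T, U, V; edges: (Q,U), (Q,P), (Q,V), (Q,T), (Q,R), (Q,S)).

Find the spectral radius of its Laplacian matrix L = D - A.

The star S_7 is the complete bipartite graph K_{1,6} (one hub of degree 6, 6 leaves of degree 1). The Laplacian spectrum of K_{p,q} is 0, p (multiplicity q−1), q (multiplicity p−1), p+q. With p = 1, q = 6: 0 once, 1 with multiplicity 5, and 7 once. (Check: trace L = sum of degrees = 12 = 5·1 + 7.)
Laplacian eigenvalues: [0.0, 1.0, 1.0, 1.0, 1.0, 1.0, 7.0]. Largest eigenvalue (spectral radius) = 7.0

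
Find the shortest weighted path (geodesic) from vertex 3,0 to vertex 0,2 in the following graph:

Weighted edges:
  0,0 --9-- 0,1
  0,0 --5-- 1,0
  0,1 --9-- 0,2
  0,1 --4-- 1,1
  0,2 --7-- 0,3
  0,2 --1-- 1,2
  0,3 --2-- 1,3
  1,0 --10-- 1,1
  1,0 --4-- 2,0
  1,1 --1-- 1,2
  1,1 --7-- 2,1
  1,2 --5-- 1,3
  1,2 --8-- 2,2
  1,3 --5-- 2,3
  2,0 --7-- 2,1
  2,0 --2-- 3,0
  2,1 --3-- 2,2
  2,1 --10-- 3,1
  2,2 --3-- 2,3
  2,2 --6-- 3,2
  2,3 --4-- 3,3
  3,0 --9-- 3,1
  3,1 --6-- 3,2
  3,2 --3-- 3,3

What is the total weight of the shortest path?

Shortest path: 3,0 → 2,0 → 1,0 → 1,1 → 1,2 → 0,2, total weight = 18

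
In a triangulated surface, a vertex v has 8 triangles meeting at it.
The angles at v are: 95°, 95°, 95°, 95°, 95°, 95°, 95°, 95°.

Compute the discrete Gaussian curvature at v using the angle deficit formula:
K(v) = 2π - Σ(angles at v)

Sum of angles = 760°. K = 360° - 760° = -400°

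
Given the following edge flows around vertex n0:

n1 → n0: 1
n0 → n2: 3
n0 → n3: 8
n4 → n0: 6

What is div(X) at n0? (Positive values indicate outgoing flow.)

Divergence = sum of outgoing flows = (-1) + 3 + 8 + (-6) = 4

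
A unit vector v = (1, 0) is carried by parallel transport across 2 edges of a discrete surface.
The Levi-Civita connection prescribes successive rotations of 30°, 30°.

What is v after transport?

Total rotation: 30° + 30° = 60°. Final vector: (0.5000, 0.8660)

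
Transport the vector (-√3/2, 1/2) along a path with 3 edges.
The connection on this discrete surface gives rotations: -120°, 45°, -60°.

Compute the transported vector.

Total rotation: (-120°) + 45° + (-60°) = -135°. Final vector: (0.9659, 0.2588)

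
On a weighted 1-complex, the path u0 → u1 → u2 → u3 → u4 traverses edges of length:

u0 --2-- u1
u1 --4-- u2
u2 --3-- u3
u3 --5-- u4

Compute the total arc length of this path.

Arc length = 2 + 4 + 3 + 5 = 14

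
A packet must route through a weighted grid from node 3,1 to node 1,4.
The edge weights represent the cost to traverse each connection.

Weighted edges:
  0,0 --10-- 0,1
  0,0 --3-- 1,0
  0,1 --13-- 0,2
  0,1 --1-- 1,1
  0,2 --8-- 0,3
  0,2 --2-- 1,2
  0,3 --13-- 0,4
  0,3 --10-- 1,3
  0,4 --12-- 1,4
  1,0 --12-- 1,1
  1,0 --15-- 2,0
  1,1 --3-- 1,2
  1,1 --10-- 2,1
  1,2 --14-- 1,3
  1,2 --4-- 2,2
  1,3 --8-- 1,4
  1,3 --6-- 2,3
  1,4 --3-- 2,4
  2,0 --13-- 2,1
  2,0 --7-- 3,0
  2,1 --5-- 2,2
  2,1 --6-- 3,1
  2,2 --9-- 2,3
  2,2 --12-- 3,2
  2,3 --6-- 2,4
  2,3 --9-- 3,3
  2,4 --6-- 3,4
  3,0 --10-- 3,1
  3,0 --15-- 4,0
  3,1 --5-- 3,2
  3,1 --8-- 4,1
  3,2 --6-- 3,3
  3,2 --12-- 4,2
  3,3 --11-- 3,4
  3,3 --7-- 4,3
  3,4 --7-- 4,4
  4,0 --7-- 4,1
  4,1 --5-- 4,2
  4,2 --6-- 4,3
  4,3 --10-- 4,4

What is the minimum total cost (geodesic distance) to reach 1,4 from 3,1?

Shortest path: 3,1 → 2,1 → 2,2 → 2,3 → 2,4 → 1,4, total weight = 29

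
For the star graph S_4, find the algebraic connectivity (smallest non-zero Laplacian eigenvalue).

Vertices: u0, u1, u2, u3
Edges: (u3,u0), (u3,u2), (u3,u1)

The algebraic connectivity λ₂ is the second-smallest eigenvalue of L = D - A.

The star S_4 is the complete bipartite graph K_{1,3} (one hub of degree 3, 3 leaves of degree 1). The Laplacian spectrum of K_{p,q} is 0, p (multiplicity q−1), q (multiplicity p−1), p+q. With p = 1, q = 3: 0 once, 1 with multiplicity 2, and 4 once. (Check: trace L = sum of degrees = 6 = 2·1 + 4.)
Laplacian eigenvalues: [0.0, 1.0, 1.0, 4.0]. Algebraic connectivity (smallest non-zero eigenvalue) = 1.0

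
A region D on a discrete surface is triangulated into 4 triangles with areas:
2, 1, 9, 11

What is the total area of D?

2 + 1 + 9 + 11 = 23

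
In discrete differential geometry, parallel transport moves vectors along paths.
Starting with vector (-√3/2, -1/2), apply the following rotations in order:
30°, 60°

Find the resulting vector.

Total rotation: 30° + 60° = 90°. Final vector: (0.5000, -0.8660)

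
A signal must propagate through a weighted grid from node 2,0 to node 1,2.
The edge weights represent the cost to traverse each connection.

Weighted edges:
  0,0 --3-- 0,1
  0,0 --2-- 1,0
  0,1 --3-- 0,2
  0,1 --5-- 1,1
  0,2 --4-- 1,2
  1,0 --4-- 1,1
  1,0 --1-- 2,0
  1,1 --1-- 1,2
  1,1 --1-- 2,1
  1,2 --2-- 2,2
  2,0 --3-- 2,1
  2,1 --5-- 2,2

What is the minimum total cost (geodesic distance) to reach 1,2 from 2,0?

Shortest path: 2,0 → 2,1 → 1,1 → 1,2, total weight = 5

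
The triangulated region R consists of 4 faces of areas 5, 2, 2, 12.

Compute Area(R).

5 + 2 + 2 + 12 = 21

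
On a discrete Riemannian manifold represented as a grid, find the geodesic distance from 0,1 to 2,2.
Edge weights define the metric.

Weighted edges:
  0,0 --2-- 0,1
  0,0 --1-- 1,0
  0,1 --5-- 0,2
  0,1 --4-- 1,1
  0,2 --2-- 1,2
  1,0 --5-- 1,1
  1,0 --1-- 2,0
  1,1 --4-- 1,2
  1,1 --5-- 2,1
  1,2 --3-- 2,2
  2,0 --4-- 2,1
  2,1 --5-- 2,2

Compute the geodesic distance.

Shortest path: 0,1 → 0,2 → 1,2 → 2,2, total weight = 10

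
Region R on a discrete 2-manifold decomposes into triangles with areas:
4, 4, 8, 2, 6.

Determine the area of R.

4 + 4 + 8 + 2 + 6 = 24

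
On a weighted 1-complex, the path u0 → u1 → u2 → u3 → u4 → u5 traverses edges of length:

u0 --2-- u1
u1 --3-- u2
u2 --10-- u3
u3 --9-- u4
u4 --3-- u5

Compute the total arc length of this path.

Arc length = 2 + 3 + 10 + 9 + 3 = 27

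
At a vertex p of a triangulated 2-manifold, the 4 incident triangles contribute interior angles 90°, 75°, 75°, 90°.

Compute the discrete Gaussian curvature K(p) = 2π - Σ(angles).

Sum of angles = 330°. K = 360° - 330° = 30°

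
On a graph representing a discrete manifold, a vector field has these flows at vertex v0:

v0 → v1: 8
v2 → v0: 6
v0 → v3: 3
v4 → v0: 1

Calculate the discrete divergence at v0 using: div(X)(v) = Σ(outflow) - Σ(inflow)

Divergence = sum of outgoing flows = 8 + (-6) + 3 + (-1) = 4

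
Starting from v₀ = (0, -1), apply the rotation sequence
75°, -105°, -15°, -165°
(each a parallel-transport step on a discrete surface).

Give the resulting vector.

Total rotation: 75° + (-105°) + (-15°) + (-165°) = -210° ≡ 150° (mod 360°). Final vector: (0.5000, 0.8660)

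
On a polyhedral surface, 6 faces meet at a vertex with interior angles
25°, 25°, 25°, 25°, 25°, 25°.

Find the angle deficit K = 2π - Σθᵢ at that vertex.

Sum of angles = 150°. K = 360° - 150° = 210° = 7π/6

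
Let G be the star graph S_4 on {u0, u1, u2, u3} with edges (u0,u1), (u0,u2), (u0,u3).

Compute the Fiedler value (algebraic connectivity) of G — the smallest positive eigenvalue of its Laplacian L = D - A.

The star S_4 is the complete bipartite graph K_{1,3} (one hub of degree 3, 3 leaves of degree 1). The Laplacian spectrum of K_{p,q} is 0, p (multiplicity q−1), q (multiplicity p−1), p+q. With p = 1, q = 3: 0 once, 1 with multiplicity 2, and 4 once. (Check: trace L = sum of degrees = 6 = 2·1 + 4.)
Laplacian eigenvalues: [0.0, 1.0, 1.0, 4.0]. Algebraic connectivity (smallest non-zero eigenvalue) = 1.0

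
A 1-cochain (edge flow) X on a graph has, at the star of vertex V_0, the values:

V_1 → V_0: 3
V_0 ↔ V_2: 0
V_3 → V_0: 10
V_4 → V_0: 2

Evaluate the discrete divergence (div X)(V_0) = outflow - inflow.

Divergence = sum of outgoing flows = (-3) + 0 + (-10) + (-2) = -15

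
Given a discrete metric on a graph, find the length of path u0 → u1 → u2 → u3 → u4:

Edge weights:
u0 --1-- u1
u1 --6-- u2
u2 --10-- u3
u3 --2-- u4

Arc length = 1 + 6 + 10 + 2 = 19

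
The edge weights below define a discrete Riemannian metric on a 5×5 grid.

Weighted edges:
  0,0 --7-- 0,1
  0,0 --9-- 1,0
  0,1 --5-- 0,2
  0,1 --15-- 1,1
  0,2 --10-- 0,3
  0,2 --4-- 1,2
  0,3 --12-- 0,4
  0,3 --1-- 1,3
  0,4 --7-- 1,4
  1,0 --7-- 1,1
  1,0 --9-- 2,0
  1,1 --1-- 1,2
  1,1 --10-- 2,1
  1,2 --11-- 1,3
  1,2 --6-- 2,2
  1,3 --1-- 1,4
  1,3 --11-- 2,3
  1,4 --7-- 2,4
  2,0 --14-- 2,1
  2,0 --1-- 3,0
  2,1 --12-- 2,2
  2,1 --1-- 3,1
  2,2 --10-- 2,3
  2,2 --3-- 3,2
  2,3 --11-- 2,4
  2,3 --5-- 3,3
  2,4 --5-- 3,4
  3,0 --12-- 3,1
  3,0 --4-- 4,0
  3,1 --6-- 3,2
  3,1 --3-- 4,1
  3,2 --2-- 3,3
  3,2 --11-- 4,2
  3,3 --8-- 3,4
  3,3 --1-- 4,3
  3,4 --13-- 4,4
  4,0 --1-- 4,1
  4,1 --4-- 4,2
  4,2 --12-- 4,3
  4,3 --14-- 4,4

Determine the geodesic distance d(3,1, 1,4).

Shortest path: 3,1 → 2,1 → 1,1 → 1,2 → 1,3 → 1,4, total weight = 24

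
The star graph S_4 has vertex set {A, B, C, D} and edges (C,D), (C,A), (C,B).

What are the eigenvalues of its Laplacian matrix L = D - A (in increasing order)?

The star S_4 is the complete bipartite graph K_{1,3} (one hub of degree 3, 3 leaves of degree 1). The Laplacian spectrum of K_{p,q} is 0, p (multiplicity q−1), q (multiplicity p−1), p+q. With p = 1, q = 3: 0 once, 1 with multiplicity 2, and 4 once. (Check: trace L = sum of degrees = 6 = 2·1 + 4.)
Laplacian eigenvalues (increasing order): [0.0, 1.0, 1.0, 4.0]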